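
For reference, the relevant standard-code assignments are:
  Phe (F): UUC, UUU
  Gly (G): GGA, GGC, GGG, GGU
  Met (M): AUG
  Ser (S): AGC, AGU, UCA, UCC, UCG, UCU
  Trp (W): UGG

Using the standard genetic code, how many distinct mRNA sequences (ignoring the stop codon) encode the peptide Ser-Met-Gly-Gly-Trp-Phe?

192

Ser: 6 codons.
Met: 1 codon.
Gly: 4 codons.
Gly: 4 codons.
Trp: 1 codon.
Phe: 2 codons.
6 × 1 × 4 × 4 × 1 × 2 = 192.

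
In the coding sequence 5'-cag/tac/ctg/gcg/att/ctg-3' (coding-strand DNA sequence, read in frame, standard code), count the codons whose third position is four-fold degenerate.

Codon 1 CAG (Gln): third position 2-fold.
Codon 2 TAC (Tyr): third position 2-fold.
Codon 3 CTG (Leu): third position 4-fold.
Codon 4 GCG (Ala): third position 4-fold.
Codon 5 ATT (Ile): third position 3-fold.
Codon 6 CTG (Leu): third position 4-fold.
Four-fold degenerate third positions: 3.

3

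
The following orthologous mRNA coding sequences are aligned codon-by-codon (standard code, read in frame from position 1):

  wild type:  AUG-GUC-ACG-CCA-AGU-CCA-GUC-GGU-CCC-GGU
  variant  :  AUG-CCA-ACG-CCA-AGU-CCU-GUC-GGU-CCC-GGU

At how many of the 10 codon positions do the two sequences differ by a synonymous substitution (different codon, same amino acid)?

1

Codon 1: AUG Met / AUG Met — identical.
Codon 2: GUC Val / CCA Pro — nonsynonymous.
Codon 3: ACG Thr / ACG Thr — identical.
Codon 4: CCA Pro / CCA Pro — identical.
Codon 5: AGU Ser / AGU Ser — identical.
Codon 6: CCA Pro / CCU Pro — synonymous.
Codon 7: GUC Val / GUC Val — identical.
Codon 8: GGU Gly / GGU Gly — identical.
Codon 9: CCC Pro / CCC Pro — identical.
Codon 10: GGU Gly / GGU Gly — identical.
Synonymous differences: 1.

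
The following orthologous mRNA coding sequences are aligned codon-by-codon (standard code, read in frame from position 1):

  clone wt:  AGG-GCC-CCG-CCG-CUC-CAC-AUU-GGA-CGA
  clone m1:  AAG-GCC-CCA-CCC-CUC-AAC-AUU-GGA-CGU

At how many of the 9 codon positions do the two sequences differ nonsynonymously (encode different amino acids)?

Codon 1: AGG Arg / AAG Lys — nonsynonymous.
Codon 2: GCC Ala / GCC Ala — identical.
Codon 3: CCG Pro / CCA Pro — synonymous.
Codon 4: CCG Pro / CCC Pro — synonymous.
Codon 5: CUC Leu / CUC Leu — identical.
Codon 6: CAC His / AAC Asn — nonsynonymous.
Codon 7: AUU Ile / AUU Ile — identical.
Codon 8: GGA Gly / GGA Gly — identical.
Codon 9: CGA Arg / CGU Arg — synonymous.
Nonsynonymous differences: 2.

2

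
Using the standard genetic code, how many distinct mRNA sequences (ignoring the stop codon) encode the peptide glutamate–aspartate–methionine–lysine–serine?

Glu: 2 codons.
Asp: 2 codons.
Met: 1 codon.
Lys: 2 codons.
Ser: 6 codons.
2 × 2 × 1 × 2 × 6 = 48.

48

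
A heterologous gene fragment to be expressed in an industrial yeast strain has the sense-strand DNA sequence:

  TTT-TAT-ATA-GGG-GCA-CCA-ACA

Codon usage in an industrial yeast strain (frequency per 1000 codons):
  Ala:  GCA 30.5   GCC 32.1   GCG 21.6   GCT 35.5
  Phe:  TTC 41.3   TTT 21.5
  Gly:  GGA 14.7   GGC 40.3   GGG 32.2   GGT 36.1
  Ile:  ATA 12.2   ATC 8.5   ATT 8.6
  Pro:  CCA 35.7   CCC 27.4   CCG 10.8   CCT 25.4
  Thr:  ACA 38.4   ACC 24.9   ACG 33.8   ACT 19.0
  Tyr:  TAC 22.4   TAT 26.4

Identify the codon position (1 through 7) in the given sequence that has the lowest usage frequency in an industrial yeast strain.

Codon 1 TTT (Phe): 21.5 per 1000.
Codon 2 TAT (Tyr): 26.4 per 1000.
Codon 3 ATA (Ile): 12.2 per 1000.
Codon 4 GGG (Gly): 32.2 per 1000.
Codon 5 GCA (Ala): 30.5 per 1000.
Codon 6 CCA (Pro): 35.7 per 1000.
Codon 7 ACA (Thr): 38.4 per 1000.
Lowest frequency is 12.2 at codon 3.

3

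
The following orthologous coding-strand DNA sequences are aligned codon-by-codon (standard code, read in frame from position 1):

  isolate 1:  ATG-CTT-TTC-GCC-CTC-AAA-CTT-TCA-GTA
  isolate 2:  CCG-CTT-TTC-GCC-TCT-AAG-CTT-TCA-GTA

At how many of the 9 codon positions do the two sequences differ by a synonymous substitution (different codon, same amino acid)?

Codon 1: ATG Met / CCG Pro — nonsynonymous.
Codon 2: CTT Leu / CTT Leu — identical.
Codon 3: TTC Phe / TTC Phe — identical.
Codon 4: GCC Ala / GCC Ala — identical.
Codon 5: CTC Leu / TCT Ser — nonsynonymous.
Codon 6: AAA Lys / AAG Lys — synonymous.
Codon 7: CTT Leu / CTT Leu — identical.
Codon 8: TCA Ser / TCA Ser — identical.
Codon 9: GTA Val / GTA Val — identical.
Synonymous differences: 1.

1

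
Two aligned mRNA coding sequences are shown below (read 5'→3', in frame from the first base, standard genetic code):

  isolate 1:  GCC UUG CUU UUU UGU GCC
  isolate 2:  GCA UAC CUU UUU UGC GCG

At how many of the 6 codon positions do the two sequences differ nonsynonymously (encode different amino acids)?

1

Codon 1: GCC Ala / GCA Ala — synonymous.
Codon 2: UUG Leu / UAC Tyr — nonsynonymous.
Codon 3: CUU Leu / CUU Leu — identical.
Codon 4: UUU Phe / UUU Phe — identical.
Codon 5: UGU Cys / UGC Cys — synonymous.
Codon 6: GCC Ala / GCG Ala — synonymous.
Nonsynonymous differences: 1.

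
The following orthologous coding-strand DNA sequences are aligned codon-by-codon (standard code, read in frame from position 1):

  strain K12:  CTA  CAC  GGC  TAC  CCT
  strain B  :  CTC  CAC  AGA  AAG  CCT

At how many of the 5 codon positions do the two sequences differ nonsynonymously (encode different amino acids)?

Codon 1: CTA Leu / CTC Leu — synonymous.
Codon 2: CAC His / CAC His — identical.
Codon 3: GGC Gly / AGA Arg — nonsynonymous.
Codon 4: TAC Tyr / AAG Lys — nonsynonymous.
Codon 5: CCT Pro / CCT Pro — identical.
Nonsynonymous differences: 2.

2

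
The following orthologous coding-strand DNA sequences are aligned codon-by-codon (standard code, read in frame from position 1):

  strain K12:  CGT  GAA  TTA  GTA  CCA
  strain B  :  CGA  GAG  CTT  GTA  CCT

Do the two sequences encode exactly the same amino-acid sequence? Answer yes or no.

yes

Codon 1: CGT Arg / CGA Arg — synonymous.
Codon 2: GAA Glu / GAG Glu — synonymous.
Codon 3: TTA Leu / CTT Leu — synonymous.
Codon 4: GTA Val / GTA Val — identical.
Codon 5: CCA Pro / CCT Pro — synonymous.
Nonsynonymous differences: 0 → same protein.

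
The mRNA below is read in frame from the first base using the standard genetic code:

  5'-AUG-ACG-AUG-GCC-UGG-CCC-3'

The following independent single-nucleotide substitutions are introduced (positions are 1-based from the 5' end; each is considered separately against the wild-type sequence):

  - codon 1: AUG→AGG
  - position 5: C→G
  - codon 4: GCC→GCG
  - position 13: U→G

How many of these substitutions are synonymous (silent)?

Codon 1: AUG (Met) → AGG (Arg) — missense.
Codon 2: ACG (Thr) → AGG (Arg) — missense.
Codon 4: GCC (Ala) → GCG (Ala) — synonymous.
Codon 5: UGG (Trp) → GGG (Gly) — missense.
Synonymous: 1 of 4.

1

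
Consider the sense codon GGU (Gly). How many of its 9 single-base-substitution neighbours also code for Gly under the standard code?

Position 1: none → 0 synonymous.
Position 2: none → 0 synonymous.
Position 3: GGC, GGA, GGG → 3 synonymous.
Total: 0 + 0 + 3 = 3.

3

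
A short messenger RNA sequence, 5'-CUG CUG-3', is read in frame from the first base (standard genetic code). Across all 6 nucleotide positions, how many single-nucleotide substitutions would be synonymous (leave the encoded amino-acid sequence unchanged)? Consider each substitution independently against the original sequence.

Codon 1 (CUG, Leu): 4 synonymous substitutions.
Codon 2 (CUG, Leu): 4 synonymous substitutions.
Total: 4 + 4 = 8.

8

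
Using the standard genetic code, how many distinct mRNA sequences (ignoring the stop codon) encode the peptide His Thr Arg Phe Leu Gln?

1152

His: 2 codons.
Thr: 4 codons.
Arg: 6 codons.
Phe: 2 codons.
Leu: 6 codons.
Gln: 2 codons.
2 × 4 × 6 × 2 × 6 × 2 = 1152.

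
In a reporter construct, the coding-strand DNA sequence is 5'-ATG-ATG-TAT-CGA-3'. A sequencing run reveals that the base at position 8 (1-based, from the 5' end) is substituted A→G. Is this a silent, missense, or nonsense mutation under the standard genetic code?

Position 8 falls in codon 3: TAT → Tyr.
After the substitution the codon is TGT → Cys.
Tyr ≠ Cys, so this is a missense mutation.

missense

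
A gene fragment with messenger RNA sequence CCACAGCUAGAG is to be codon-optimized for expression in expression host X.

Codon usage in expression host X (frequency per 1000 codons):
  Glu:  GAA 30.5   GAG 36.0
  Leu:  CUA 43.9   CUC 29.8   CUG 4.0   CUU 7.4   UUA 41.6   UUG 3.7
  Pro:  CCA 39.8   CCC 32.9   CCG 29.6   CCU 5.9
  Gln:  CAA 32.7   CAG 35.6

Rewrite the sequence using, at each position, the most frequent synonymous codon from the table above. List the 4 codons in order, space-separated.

CCA CAG CUA GAG

Codon 1 (Pro): best is CCA at 39.8.
Codon 2 (Gln): best is CAG at 35.6.
Codon 3 (Leu): best is CUA at 43.9.
Codon 4 (Glu): best is GAG at 36.0.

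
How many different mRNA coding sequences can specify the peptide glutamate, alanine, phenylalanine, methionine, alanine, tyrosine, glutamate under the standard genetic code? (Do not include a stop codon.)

Glu: 2 codons.
Ala: 4 codons.
Phe: 2 codons.
Met: 1 codon.
Ala: 4 codons.
Tyr: 2 codons.
Glu: 2 codons.
2 × 4 × 2 × 1 × 4 × 2 × 2 = 256.

256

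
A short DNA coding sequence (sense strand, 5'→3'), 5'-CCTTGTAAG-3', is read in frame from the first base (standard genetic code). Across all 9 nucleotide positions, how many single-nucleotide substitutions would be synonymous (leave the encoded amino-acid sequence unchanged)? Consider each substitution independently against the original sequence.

5

Codon 1 (CCT, Pro): 3 synonymous substitutions.
Codon 2 (TGT, Cys): 1 synonymous substitution.
Codon 3 (AAG, Lys): 1 synonymous substitution.
Total: 3 + 1 + 1 = 5.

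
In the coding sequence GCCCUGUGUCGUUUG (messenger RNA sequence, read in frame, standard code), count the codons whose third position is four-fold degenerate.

3

Codon 1 GCC (Ala): third position 4-fold.
Codon 2 CUG (Leu): third position 4-fold.
Codon 3 UGU (Cys): third position 2-fold.
Codon 4 CGU (Arg): third position 4-fold.
Codon 5 UUG (Leu): third position 2-fold.
Four-fold degenerate third positions: 3.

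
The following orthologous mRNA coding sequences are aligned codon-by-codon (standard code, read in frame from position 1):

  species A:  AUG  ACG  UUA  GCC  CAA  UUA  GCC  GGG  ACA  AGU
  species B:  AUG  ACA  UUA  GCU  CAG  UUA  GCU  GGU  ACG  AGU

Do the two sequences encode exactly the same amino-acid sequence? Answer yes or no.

Codon 1: AUG Met / AUG Met — identical.
Codon 2: ACG Thr / ACA Thr — synonymous.
Codon 3: UUA Leu / UUA Leu — identical.
Codon 4: GCC Ala / GCU Ala — synonymous.
Codon 5: CAA Gln / CAG Gln — synonymous.
Codon 6: UUA Leu / UUA Leu — identical.
Codon 7: GCC Ala / GCU Ala — synonymous.
Codon 8: GGG Gly / GGU Gly — synonymous.
Codon 9: ACA Thr / ACG Thr — synonymous.
Codon 10: AGU Ser / AGU Ser — identical.
Nonsynonymous differences: 0 → same protein.

yes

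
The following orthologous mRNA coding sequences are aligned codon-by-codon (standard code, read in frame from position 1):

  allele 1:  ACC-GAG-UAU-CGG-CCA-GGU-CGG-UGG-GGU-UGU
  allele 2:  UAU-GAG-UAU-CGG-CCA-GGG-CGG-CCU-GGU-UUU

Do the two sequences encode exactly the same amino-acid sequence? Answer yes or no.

Codon 1: ACC Thr / UAU Tyr — nonsynonymous.
Codon 2: GAG Glu / GAG Glu — identical.
Codon 3: UAU Tyr / UAU Tyr — identical.
Codon 4: CGG Arg / CGG Arg — identical.
Codon 5: CCA Pro / CCA Pro — identical.
Codon 6: GGU Gly / GGG Gly — synonymous.
Codon 7: CGG Arg / CGG Arg — identical.
Codon 8: UGG Trp / CCU Pro — nonsynonymous.
Codon 9: GGU Gly / GGU Gly — identical.
Codon 10: UGU Cys / UUU Phe — nonsynonymous.
Nonsynonymous differences: 3 → different protein.

no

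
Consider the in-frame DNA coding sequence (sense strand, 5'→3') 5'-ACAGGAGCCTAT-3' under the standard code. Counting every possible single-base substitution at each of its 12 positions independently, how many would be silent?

Codon 1 (ACA, Thr): 3 synonymous substitutions.
Codon 2 (GGA, Gly): 3 synonymous substitutions.
Codon 3 (GCC, Ala): 3 synonymous substitutions.
Codon 4 (TAT, Tyr): 1 synonymous substitution.
Total: 3 + 3 + 3 + 1 = 10.

10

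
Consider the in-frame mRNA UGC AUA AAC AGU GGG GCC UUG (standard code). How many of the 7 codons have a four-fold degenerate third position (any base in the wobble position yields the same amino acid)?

Codon 1 UGC (Cys): third position 2-fold.
Codon 2 AUA (Ile): third position 3-fold.
Codon 3 AAC (Asn): third position 2-fold.
Codon 4 AGU (Ser): third position 2-fold.
Codon 5 GGG (Gly): third position 4-fold.
Codon 6 GCC (Ala): third position 4-fold.
Codon 7 UUG (Leu): third position 2-fold.
Four-fold degenerate third positions: 2.

2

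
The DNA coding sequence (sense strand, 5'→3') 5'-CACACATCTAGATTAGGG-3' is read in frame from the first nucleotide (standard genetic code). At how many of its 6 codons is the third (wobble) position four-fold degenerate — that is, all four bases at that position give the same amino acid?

3

Codon 1 CAC (His): third position 2-fold.
Codon 2 ACA (Thr): third position 4-fold.
Codon 3 TCT (Ser): third position 4-fold.
Codon 4 AGA (Arg): third position 2-fold.
Codon 5 TTA (Leu): third position 2-fold.
Codon 6 GGG (Gly): third position 4-fold.
Four-fold degenerate third positions: 3.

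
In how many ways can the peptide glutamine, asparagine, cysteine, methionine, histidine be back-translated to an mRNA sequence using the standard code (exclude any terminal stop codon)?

16

Gln: 2 codons.
Asn: 2 codons.
Cys: 2 codons.
Met: 1 codon.
His: 2 codons.
2 × 2 × 2 × 1 × 2 = 16.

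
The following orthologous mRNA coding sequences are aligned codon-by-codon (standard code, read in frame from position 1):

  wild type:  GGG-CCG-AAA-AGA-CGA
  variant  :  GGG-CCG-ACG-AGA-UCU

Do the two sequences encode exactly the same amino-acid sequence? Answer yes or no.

no

Codon 1: GGG Gly / GGG Gly — identical.
Codon 2: CCG Pro / CCG Pro — identical.
Codon 3: AAA Lys / ACG Thr — nonsynonymous.
Codon 4: AGA Arg / AGA Arg — identical.
Codon 5: CGA Arg / UCU Ser — nonsynonymous.
Nonsynonymous differences: 2 → different protein.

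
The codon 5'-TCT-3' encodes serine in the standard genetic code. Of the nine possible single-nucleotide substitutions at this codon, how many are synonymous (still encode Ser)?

Position 1: none → 0 synonymous.
Position 2: none → 0 synonymous.
Position 3: TCC, TCA, TCG → 3 synonymous.
Total: 0 + 0 + 3 = 3.

3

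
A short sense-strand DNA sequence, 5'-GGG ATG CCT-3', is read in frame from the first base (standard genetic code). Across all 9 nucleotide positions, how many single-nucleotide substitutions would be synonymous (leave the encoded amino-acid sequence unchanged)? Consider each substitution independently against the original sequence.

Codon 1 (GGG, Gly): 3 synonymous substitutions.
Codon 2 (ATG, Met): 0 synonymous substitutions.
Codon 3 (CCT, Pro): 3 synonymous substitutions.
Total: 3 + 0 + 3 = 6.

6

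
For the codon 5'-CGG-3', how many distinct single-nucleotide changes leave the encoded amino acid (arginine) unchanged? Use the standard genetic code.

Position 1: AGG → 1 synonymous.
Position 2: none → 0 synonymous.
Position 3: CGU, CGC, CGA → 3 synonymous.
Total: 1 + 0 + 3 = 4.

4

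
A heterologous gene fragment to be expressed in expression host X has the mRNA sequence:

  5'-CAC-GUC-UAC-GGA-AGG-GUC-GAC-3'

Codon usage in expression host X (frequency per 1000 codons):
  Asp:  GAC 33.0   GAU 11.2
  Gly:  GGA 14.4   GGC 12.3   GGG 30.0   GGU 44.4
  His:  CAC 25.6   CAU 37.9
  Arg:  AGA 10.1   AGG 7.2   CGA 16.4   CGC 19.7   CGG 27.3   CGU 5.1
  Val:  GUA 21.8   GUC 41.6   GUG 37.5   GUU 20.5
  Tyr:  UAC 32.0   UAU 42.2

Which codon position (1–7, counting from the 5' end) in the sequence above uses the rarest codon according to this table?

Codon 1 CAC (His): 25.6 per 1000.
Codon 2 GUC (Val): 41.6 per 1000.
Codon 3 UAC (Tyr): 32.0 per 1000.
Codon 4 GGA (Gly): 14.4 per 1000.
Codon 5 AGG (Arg): 7.2 per 1000.
Codon 6 GUC (Val): 41.6 per 1000.
Codon 7 GAC (Asp): 33.0 per 1000.
Lowest frequency is 7.2 at codon 5.

5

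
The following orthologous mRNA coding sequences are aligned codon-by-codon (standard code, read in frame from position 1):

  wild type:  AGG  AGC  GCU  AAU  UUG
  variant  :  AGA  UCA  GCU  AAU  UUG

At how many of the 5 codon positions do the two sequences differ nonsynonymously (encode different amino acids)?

0

Codon 1: AGG Arg / AGA Arg — synonymous.
Codon 2: AGC Ser / UCA Ser — synonymous.
Codon 3: GCU Ala / GCU Ala — identical.
Codon 4: AAU Asn / AAU Asn — identical.
Codon 5: UUG Leu / UUG Leu — identical.
Nonsynonymous differences: 0.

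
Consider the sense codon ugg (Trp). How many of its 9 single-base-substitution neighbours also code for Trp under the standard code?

0

Position 1: none → 0 synonymous.
Position 2: none → 0 synonymous.
Position 3: none → 0 synonymous.
Total: 0 + 0 + 0 = 0.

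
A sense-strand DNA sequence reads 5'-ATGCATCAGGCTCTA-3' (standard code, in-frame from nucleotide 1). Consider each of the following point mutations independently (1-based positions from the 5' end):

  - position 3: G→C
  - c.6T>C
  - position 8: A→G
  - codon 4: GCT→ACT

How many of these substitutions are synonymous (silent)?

Codon 1: ATG (Met) → ATC (Ile) — missense.
Codon 2: CAT (His) → CAC (His) — synonymous.
Codon 3: CAG (Gln) → CGG (Arg) — missense.
Codon 4: GCT (Ala) → ACT (Thr) — missense.
Synonymous: 1 of 4.

1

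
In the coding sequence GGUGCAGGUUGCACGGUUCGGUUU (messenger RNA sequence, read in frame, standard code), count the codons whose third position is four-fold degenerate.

6

Codon 1 GGU (Gly): third position 4-fold.
Codon 2 GCA (Ala): third position 4-fold.
Codon 3 GGU (Gly): third position 4-fold.
Codon 4 UGC (Cys): third position 2-fold.
Codon 5 ACG (Thr): third position 4-fold.
Codon 6 GUU (Val): third position 4-fold.
Codon 7 CGG (Arg): third position 4-fold.
Codon 8 UUU (Phe): third position 2-fold.
Four-fold degenerate third positions: 6.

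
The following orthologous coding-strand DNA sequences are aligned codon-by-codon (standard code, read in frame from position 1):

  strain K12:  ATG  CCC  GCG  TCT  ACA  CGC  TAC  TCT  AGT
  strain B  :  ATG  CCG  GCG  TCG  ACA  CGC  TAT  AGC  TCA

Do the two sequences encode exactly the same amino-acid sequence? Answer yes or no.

yes

Codon 1: ATG Met / ATG Met — identical.
Codon 2: CCC Pro / CCG Pro — synonymous.
Codon 3: GCG Ala / GCG Ala — identical.
Codon 4: TCT Ser / TCG Ser — synonymous.
Codon 5: ACA Thr / ACA Thr — identical.
Codon 6: CGC Arg / CGC Arg — identical.
Codon 7: TAC Tyr / TAT Tyr — synonymous.
Codon 8: TCT Ser / AGC Ser — synonymous.
Codon 9: AGT Ser / TCA Ser — synonymous.
Nonsynonymous differences: 0 → same protein.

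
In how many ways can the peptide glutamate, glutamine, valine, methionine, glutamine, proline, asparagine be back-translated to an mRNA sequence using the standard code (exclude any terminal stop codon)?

Glu: 2 codons.
Gln: 2 codons.
Val: 4 codons.
Met: 1 codon.
Gln: 2 codons.
Pro: 4 codons.
Asn: 2 codons.
2 × 2 × 4 × 1 × 2 × 4 × 2 = 256.

256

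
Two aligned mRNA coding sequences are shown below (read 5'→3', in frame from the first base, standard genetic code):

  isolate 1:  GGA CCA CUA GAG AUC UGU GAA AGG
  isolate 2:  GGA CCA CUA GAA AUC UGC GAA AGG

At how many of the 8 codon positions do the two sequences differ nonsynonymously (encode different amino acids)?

0

Codon 1: GGA Gly / GGA Gly — identical.
Codon 2: CCA Pro / CCA Pro — identical.
Codon 3: CUA Leu / CUA Leu — identical.
Codon 4: GAG Glu / GAA Glu — synonymous.
Codon 5: AUC Ile / AUC Ile — identical.
Codon 6: UGU Cys / UGC Cys — synonymous.
Codon 7: GAA Glu / GAA Glu — identical.
Codon 8: AGG Arg / AGG Arg — identical.
Nonsynonymous differences: 0.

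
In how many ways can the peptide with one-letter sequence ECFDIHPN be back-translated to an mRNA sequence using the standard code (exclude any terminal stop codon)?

Glu: 2 codons.
Cys: 2 codons.
Phe: 2 codons.
Asp: 2 codons.
Ile: 3 codons.
His: 2 codons.
Pro: 4 codons.
Asn: 2 codons.
2 × 2 × 2 × 2 × 3 × 2 × 4 × 2 = 768.

768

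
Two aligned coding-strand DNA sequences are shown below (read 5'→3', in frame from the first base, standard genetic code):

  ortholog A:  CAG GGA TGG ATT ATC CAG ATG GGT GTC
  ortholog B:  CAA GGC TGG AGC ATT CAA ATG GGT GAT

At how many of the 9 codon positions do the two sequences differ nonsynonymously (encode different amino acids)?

2

Codon 1: CAG Gln / CAA Gln — synonymous.
Codon 2: GGA Gly / GGC Gly — synonymous.
Codon 3: TGG Trp / TGG Trp — identical.
Codon 4: ATT Ile / AGC Ser — nonsynonymous.
Codon 5: ATC Ile / ATT Ile — synonymous.
Codon 6: CAG Gln / CAA Gln — synonymous.
Codon 7: ATG Met / ATG Met — identical.
Codon 8: GGT Gly / GGT Gly — identical.
Codon 9: GTC Val / GAT Asp — nonsynonymous.
Nonsynonymous differences: 2.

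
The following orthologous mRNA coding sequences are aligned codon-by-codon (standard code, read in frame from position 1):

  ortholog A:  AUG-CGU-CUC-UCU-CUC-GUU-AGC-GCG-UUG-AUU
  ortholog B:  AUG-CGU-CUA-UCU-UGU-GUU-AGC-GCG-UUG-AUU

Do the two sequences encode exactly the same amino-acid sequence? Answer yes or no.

Codon 1: AUG Met / AUG Met — identical.
Codon 2: CGU Arg / CGU Arg — identical.
Codon 3: CUC Leu / CUA Leu — synonymous.
Codon 4: UCU Ser / UCU Ser — identical.
Codon 5: CUC Leu / UGU Cys — nonsynonymous.
Codon 6: GUU Val / GUU Val — identical.
Codon 7: AGC Ser / AGC Ser — identical.
Codon 8: GCG Ala / GCG Ala — identical.
Codon 9: UUG Leu / UUG Leu — identical.
Codon 10: AUU Ile / AUU Ile — identical.
Nonsynonymous differences: 1 → different protein.

no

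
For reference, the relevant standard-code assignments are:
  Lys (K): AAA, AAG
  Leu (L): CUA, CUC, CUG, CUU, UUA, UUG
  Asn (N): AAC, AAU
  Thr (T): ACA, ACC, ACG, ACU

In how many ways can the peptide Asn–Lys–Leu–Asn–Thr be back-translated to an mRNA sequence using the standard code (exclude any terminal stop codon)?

Asn: 2 codons.
Lys: 2 codons.
Leu: 6 codons.
Asn: 2 codons.
Thr: 4 codons.
2 × 2 × 6 × 2 × 4 = 192.

192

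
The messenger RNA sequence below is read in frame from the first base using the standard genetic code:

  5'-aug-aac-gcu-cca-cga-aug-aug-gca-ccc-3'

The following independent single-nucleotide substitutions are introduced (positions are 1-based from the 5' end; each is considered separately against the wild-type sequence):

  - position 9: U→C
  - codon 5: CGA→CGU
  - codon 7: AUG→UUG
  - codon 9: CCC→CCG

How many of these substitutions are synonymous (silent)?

Codon 3: GCU (Ala) → GCC (Ala) — synonymous.
Codon 5: CGA (Arg) → CGU (Arg) — synonymous.
Codon 7: AUG (Met) → UUG (Leu) — missense.
Codon 9: CCC (Pro) → CCG (Pro) — synonymous.
Synonymous: 3 of 4.

3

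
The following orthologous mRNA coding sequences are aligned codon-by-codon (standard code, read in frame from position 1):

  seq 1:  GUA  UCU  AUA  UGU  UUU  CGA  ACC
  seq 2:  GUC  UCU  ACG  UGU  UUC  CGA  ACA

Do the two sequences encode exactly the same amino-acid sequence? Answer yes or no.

no

Codon 1: GUA Val / GUC Val — synonymous.
Codon 2: UCU Ser / UCU Ser — identical.
Codon 3: AUA Ile / ACG Thr — nonsynonymous.
Codon 4: UGU Cys / UGU Cys — identical.
Codon 5: UUU Phe / UUC Phe — synonymous.
Codon 6: CGA Arg / CGA Arg — identical.
Codon 7: ACC Thr / ACA Thr — synonymous.
Nonsynonymous differences: 1 → different protein.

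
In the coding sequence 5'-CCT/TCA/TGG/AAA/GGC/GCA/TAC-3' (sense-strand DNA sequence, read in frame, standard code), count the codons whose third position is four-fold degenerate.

Codon 1 CCT (Pro): third position 4-fold.
Codon 2 TCA (Ser): third position 4-fold.
Codon 3 TGG (Trp): third position 1-fold.
Codon 4 AAA (Lys): third position 2-fold.
Codon 5 GGC (Gly): third position 4-fold.
Codon 6 GCA (Ala): third position 4-fold.
Codon 7 TAC (Tyr): third position 2-fold.
Four-fold degenerate third positions: 4.

4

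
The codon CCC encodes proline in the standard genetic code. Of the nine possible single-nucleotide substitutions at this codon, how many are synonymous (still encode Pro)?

Position 1: none → 0 synonymous.
Position 2: none → 0 synonymous.
Position 3: CCT, CCA, CCG → 3 synonymous.
Total: 0 + 0 + 3 = 3.

3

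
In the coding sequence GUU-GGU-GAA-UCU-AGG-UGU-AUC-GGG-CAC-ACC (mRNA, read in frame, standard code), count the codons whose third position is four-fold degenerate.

5

Codon 1 GUU (Val): third position 4-fold.
Codon 2 GGU (Gly): third position 4-fold.
Codon 3 GAA (Glu): third position 2-fold.
Codon 4 UCU (Ser): third position 4-fold.
Codon 5 AGG (Arg): third position 2-fold.
Codon 6 UGU (Cys): third position 2-fold.
Codon 7 AUC (Ile): third position 3-fold.
Codon 8 GGG (Gly): third position 4-fold.
Codon 9 CAC (His): third position 2-fold.
Codon 10 ACC (Thr): third position 4-fold.
Four-fold degenerate third positions: 5.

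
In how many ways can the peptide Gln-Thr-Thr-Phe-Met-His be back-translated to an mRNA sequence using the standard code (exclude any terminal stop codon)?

Gln: 2 codons.
Thr: 4 codons.
Thr: 4 codons.
Phe: 2 codons.
Met: 1 codon.
His: 2 codons.
2 × 4 × 4 × 2 × 1 × 2 = 128.

128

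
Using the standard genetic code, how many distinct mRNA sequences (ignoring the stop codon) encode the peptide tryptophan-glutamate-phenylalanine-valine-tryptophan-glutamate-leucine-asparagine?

384

Trp: 1 codon.
Glu: 2 codons.
Phe: 2 codons.
Val: 4 codons.
Trp: 1 codon.
Glu: 2 codons.
Leu: 6 codons.
Asn: 2 codons.
1 × 2 × 2 × 4 × 1 × 2 × 6 × 2 = 384.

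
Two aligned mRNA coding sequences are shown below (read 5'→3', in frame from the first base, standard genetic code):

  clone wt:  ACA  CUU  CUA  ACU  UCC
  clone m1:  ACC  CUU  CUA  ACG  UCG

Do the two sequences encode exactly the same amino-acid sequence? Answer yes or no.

yes

Codon 1: ACA Thr / ACC Thr — synonymous.
Codon 2: CUU Leu / CUU Leu — identical.
Codon 3: CUA Leu / CUA Leu — identical.
Codon 4: ACU Thr / ACG Thr — synonymous.
Codon 5: UCC Ser / UCG Ser — synonymous.
Nonsynonymous differences: 0 → same protein.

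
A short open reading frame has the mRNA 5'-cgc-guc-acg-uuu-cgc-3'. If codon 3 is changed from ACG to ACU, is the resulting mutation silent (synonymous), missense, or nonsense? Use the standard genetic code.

silent

Position 9 falls in codon 3: ACG → Thr.
After the substitution the codon is ACU → Thr.
Both encode Thr, so the change is synonymous.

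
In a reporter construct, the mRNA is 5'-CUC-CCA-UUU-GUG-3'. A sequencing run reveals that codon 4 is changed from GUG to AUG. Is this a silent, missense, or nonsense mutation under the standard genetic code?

missense

Position 10 falls in codon 4: GUG → Val.
After the substitution the codon is AUG → Met.
Val ≠ Met, so this is a missense mutation.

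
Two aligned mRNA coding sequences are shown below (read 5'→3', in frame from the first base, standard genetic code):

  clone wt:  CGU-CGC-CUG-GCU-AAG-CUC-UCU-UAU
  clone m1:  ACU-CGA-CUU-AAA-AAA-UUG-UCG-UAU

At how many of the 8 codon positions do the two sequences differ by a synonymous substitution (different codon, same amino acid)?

5

Codon 1: CGU Arg / ACU Thr — nonsynonymous.
Codon 2: CGC Arg / CGA Arg — synonymous.
Codon 3: CUG Leu / CUU Leu — synonymous.
Codon 4: GCU Ala / AAA Lys — nonsynonymous.
Codon 5: AAG Lys / AAA Lys — synonymous.
Codon 6: CUC Leu / UUG Leu — synonymous.
Codon 7: UCU Ser / UCG Ser — synonymous.
Codon 8: UAU Tyr / UAU Tyr — identical.
Synonymous differences: 5.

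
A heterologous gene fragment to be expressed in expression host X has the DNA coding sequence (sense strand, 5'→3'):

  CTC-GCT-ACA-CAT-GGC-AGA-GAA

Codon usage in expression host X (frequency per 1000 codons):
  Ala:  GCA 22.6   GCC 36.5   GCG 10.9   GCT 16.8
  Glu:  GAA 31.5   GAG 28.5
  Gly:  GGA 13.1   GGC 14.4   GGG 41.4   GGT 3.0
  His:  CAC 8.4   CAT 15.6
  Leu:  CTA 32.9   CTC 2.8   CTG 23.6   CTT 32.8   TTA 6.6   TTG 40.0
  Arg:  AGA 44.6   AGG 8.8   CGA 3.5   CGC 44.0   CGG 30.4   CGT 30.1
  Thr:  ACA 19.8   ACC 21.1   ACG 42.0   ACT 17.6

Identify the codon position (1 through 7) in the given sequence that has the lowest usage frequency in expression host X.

1

Codon 1 CTC (Leu): 2.8 per 1000.
Codon 2 GCT (Ala): 16.8 per 1000.
Codon 3 ACA (Thr): 19.8 per 1000.
Codon 4 CAT (His): 15.6 per 1000.
Codon 5 GGC (Gly): 14.4 per 1000.
Codon 6 AGA (Arg): 44.6 per 1000.
Codon 7 GAA (Glu): 31.5 per 1000.
Lowest frequency is 2.8 at codon 1.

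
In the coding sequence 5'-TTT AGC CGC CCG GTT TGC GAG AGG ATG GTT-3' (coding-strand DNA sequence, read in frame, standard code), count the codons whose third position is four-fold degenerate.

4

Codon 1 TTT (Phe): third position 2-fold.
Codon 2 AGC (Ser): third position 2-fold.
Codon 3 CGC (Arg): third position 4-fold.
Codon 4 CCG (Pro): third position 4-fold.
Codon 5 GTT (Val): third position 4-fold.
Codon 6 TGC (Cys): third position 2-fold.
Codon 7 GAG (Glu): third position 2-fold.
Codon 8 AGG (Arg): third position 2-fold.
Codon 9 ATG (Met): third position 1-fold.
Codon 10 GTT (Val): third position 4-fold.
Four-fold degenerate third positions: 4.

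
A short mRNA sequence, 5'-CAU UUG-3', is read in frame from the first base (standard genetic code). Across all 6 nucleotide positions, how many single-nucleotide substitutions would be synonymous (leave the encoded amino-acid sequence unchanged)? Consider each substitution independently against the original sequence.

Codon 1 (CAU, His): 1 synonymous substitution.
Codon 2 (UUG, Leu): 2 synonymous substitutions.
Total: 1 + 2 = 3.

3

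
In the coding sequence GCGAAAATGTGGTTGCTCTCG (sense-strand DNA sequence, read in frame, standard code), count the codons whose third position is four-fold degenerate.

Codon 1 GCG (Ala): third position 4-fold.
Codon 2 AAA (Lys): third position 2-fold.
Codon 3 ATG (Met): third position 1-fold.
Codon 4 TGG (Trp): third position 1-fold.
Codon 5 TTG (Leu): third position 2-fold.
Codon 6 CTC (Leu): third position 4-fold.
Codon 7 TCG (Ser): third position 4-fold.
Four-fold degenerate third positions: 3.

3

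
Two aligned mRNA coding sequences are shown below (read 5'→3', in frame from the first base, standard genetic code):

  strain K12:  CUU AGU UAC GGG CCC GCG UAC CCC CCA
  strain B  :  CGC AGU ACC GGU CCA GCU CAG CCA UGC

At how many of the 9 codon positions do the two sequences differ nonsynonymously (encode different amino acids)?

4

Codon 1: CUU Leu / CGC Arg — nonsynonymous.
Codon 2: AGU Ser / AGU Ser — identical.
Codon 3: UAC Tyr / ACC Thr — nonsynonymous.
Codon 4: GGG Gly / GGU Gly — synonymous.
Codon 5: CCC Pro / CCA Pro — synonymous.
Codon 6: GCG Ala / GCU Ala — synonymous.
Codon 7: UAC Tyr / CAG Gln — nonsynonymous.
Codon 8: CCC Pro / CCA Pro — synonymous.
Codon 9: CCA Pro / UGC Cys — nonsynonymous.
Nonsynonymous differences: 4.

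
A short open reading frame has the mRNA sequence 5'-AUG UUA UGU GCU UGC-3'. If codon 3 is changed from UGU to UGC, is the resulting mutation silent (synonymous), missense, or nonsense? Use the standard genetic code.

Position 9 falls in codon 3: UGU → Cys.
After the substitution the codon is UGC → Cys.
Both encode Cys, so the change is synonymous.

silent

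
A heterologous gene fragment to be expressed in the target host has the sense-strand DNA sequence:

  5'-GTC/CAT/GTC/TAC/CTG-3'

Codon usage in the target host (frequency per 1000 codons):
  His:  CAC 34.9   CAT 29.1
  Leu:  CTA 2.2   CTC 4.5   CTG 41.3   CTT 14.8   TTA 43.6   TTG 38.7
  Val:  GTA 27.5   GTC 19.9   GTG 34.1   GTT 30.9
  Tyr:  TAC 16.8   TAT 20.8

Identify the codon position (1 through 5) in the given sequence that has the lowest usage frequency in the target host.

Codon 1 GTC (Val): 19.9 per 1000.
Codon 2 CAT (His): 29.1 per 1000.
Codon 3 GTC (Val): 19.9 per 1000.
Codon 4 TAC (Tyr): 16.8 per 1000.
Codon 5 CTG (Leu): 41.3 per 1000.
Lowest frequency is 16.8 at codon 4.

4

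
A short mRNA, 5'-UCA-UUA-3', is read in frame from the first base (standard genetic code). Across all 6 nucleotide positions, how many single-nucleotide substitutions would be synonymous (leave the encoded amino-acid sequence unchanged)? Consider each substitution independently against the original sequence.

5

Codon 1 (UCA, Ser): 3 synonymous substitutions.
Codon 2 (UUA, Leu): 2 synonymous substitutions.
Total: 3 + 2 = 5.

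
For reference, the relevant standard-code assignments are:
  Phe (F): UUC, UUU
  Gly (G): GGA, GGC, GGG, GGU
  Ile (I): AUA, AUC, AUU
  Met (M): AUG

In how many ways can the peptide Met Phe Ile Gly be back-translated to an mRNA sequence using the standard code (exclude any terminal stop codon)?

24

Met: 1 codon.
Phe: 2 codons.
Ile: 3 codons.
Gly: 4 codons.
1 × 2 × 3 × 4 = 24.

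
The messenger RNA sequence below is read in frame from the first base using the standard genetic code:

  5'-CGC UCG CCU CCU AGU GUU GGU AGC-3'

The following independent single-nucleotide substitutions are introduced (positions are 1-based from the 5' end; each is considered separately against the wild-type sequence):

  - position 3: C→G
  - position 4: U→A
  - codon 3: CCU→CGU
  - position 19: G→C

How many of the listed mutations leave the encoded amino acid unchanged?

1

Codon 1: CGC (Arg) → CGG (Arg) — synonymous.
Codon 2: UCG (Ser) → ACG (Thr) — missense.
Codon 3: CCU (Pro) → CGU (Arg) — missense.
Codon 7: GGU (Gly) → CGU (Arg) — missense.
Synonymous: 1 of 4.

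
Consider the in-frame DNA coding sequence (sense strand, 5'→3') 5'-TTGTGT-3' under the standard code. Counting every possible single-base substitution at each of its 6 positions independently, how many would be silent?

3

Codon 1 (TTG, Leu): 2 synonymous substitutions.
Codon 2 (TGT, Cys): 1 synonymous substitution.
Total: 2 + 1 = 3.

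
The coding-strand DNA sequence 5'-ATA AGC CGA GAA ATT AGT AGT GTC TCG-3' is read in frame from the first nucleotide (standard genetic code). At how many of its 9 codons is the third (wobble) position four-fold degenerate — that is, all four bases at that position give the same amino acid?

3

Codon 1 ATA (Ile): third position 3-fold.
Codon 2 AGC (Ser): third position 2-fold.
Codon 3 CGA (Arg): third position 4-fold.
Codon 4 GAA (Glu): third position 2-fold.
Codon 5 ATT (Ile): third position 3-fold.
Codon 6 AGT (Ser): third position 2-fold.
Codon 7 AGT (Ser): third position 2-fold.
Codon 8 GTC (Val): third position 4-fold.
Codon 9 TCG (Ser): third position 4-fold.
Four-fold degenerate third positions: 3.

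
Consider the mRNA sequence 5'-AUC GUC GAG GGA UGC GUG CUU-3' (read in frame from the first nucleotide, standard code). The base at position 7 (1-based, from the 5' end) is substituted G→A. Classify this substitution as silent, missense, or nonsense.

Position 7 falls in codon 3: GAG → Glu.
After the substitution the codon is AAG → Lys.
Glu ≠ Lys, so this is a missense mutation.

missense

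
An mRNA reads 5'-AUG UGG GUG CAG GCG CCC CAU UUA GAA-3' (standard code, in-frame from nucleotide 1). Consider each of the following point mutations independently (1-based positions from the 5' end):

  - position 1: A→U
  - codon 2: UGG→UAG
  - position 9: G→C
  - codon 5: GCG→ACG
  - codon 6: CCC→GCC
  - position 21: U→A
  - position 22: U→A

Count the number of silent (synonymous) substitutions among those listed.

1

Codon 1: AUG (Met) → UUG (Leu) — missense.
Codon 2: UGG (Trp) → UAG (Stop) — nonsense.
Codon 3: GUG (Val) → GUC (Val) — synonymous.
Codon 5: GCG (Ala) → ACG (Thr) — missense.
Codon 6: CCC (Pro) → GCC (Ala) — missense.
Codon 7: CAU (His) → CAA (Gln) — missense.
Codon 8: UUA (Leu) → AUA (Ile) — missense.
Synonymous: 1 of 7.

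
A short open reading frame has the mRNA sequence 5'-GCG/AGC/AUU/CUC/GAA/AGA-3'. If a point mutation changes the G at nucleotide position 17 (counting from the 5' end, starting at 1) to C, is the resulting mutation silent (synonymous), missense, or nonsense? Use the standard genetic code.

missense

Position 17 falls in codon 6: AGA → Arg.
After the substitution the codon is ACA → Thr.
Arg ≠ Thr, so this is a missense mutation.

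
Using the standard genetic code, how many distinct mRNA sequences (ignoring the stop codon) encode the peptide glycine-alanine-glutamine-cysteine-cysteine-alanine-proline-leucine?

12288

Gly: 4 codons.
Ala: 4 codons.
Gln: 2 codons.
Cys: 2 codons.
Cys: 2 codons.
Ala: 4 codons.
Pro: 4 codons.
Leu: 6 codons.
4 × 4 × 2 × 2 × 2 × 4 × 4 × 6 = 12288.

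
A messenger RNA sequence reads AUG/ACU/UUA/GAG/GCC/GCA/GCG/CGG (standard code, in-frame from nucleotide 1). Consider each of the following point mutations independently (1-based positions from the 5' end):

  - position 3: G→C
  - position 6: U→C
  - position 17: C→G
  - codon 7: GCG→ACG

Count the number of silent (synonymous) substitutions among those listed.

1

Codon 1: AUG (Met) → AUC (Ile) — missense.
Codon 2: ACU (Thr) → ACC (Thr) — synonymous.
Codon 6: GCA (Ala) → GGA (Gly) — missense.
Codon 7: GCG (Ala) → ACG (Thr) — missense.
Synonymous: 1 of 4.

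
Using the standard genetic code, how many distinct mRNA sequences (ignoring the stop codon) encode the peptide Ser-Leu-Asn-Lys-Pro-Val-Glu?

Ser: 6 codons.
Leu: 6 codons.
Asn: 2 codons.
Lys: 2 codons.
Pro: 4 codons.
Val: 4 codons.
Glu: 2 codons.
6 × 6 × 2 × 2 × 4 × 4 × 2 = 4608.

4608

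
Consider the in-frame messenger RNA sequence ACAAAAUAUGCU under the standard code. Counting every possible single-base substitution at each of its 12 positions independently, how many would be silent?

Codon 1 (ACA, Thr): 3 synonymous substitutions.
Codon 2 (AAA, Lys): 1 synonymous substitution.
Codon 3 (UAU, Tyr): 1 synonymous substitution.
Codon 4 (GCU, Ala): 3 synonymous substitutions.
Total: 3 + 1 + 1 + 3 = 8.

8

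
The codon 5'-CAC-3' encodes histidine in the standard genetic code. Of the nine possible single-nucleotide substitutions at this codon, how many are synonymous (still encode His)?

Position 1: none → 0 synonymous.
Position 2: none → 0 synonymous.
Position 3: CAU → 1 synonymous.
Total: 0 + 0 + 1 = 1.

1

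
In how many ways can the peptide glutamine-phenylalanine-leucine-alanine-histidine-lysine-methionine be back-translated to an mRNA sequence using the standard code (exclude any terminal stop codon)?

Gln: 2 codons.
Phe: 2 codons.
Leu: 6 codons.
Ala: 4 codons.
His: 2 codons.
Lys: 2 codons.
Met: 1 codon.
2 × 2 × 6 × 4 × 2 × 2 × 1 = 384.

384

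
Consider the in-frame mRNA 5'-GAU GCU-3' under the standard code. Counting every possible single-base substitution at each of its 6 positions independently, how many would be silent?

4

Codon 1 (GAU, Asp): 1 synonymous substitution.
Codon 2 (GCU, Ala): 3 synonymous substitutions.
Total: 1 + 3 = 4.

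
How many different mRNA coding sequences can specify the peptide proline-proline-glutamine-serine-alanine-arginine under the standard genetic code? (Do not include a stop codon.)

4608

Pro: 4 codons.
Pro: 4 codons.
Gln: 2 codons.
Ser: 6 codons.
Ala: 4 codons.
Arg: 6 codons.
4 × 4 × 2 × 6 × 4 × 6 = 4608.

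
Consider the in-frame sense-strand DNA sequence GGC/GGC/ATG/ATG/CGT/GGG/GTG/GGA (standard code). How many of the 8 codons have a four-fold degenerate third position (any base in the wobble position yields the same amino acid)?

6

Codon 1 GGC (Gly): third position 4-fold.
Codon 2 GGC (Gly): third position 4-fold.
Codon 3 ATG (Met): third position 1-fold.
Codon 4 ATG (Met): third position 1-fold.
Codon 5 CGT (Arg): third position 4-fold.
Codon 6 GGG (Gly): third position 4-fold.
Codon 7 GTG (Val): third position 4-fold.
Codon 8 GGA (Gly): third position 4-fold.
Four-fold degenerate third positions: 6.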